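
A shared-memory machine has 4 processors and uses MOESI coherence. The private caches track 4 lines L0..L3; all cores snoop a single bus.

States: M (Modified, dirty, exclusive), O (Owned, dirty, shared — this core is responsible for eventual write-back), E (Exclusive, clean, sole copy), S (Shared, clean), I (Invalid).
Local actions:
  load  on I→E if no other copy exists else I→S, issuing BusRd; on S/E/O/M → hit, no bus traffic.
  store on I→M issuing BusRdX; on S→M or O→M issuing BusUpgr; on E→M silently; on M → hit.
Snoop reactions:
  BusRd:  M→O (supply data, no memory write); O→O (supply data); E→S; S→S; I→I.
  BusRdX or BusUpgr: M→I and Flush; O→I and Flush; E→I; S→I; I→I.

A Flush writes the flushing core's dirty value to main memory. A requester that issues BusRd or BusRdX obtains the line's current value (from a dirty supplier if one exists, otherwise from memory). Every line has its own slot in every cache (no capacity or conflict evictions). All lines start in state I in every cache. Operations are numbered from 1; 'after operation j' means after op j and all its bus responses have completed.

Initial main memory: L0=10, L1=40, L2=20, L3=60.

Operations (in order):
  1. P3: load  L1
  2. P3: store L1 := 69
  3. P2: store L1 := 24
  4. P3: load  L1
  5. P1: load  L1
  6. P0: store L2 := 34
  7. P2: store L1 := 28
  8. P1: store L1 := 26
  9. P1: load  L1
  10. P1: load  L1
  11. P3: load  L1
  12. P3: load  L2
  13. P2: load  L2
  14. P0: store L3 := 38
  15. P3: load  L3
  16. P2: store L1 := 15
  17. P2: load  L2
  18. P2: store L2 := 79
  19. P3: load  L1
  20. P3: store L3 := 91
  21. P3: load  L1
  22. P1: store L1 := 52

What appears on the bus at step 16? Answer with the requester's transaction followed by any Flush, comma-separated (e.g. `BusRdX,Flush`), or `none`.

bus = BusRdX,Flush

step 1: P3: load  L1  ⟶  IIIE  (L1)  txn=BusRd  M[L1]=40
step 2: P3: store L1 := 69  ⟶  IIIM  (L1)  txn=∅  M[L1]=40
step 3: P2: store L1 := 24  ⟶  IIMI  (L1)  txn=BusRdX+Flush  M[L1]=69
step 4: P3: load  L1  ⟶  IIOS  (L1)  txn=BusRd  M[L1]=69
step 5: P1: load  L1  ⟶  ISOS  (L1)  txn=BusRd  M[L1]=69
step 6: P0: store L2 := 34  ⟶  MIII  (L2)  txn=BusRdX  M[L2]=20
step 7: P2: store L1 := 28  ⟶  IIMI  (L1)  txn=BusUpgr  M[L1]=69
step 8: P1: store L1 := 26  ⟶  IMII  (L1)  txn=BusRdX+Flush  M[L1]=28
step 9: P1: load  L1  ⟶  IMII  (L1)  txn=∅  M[L1]=28
step 10: P1: load  L1  ⟶  IMII  (L1)  txn=∅  M[L1]=28
step 11: P3: load  L1  ⟶  IOIS  (L1)  txn=BusRd  M[L1]=28
step 12: P3: load  L2  ⟶  OIIS  (L2)  txn=BusRd  M[L2]=20
step 13: P2: load  L2  ⟶  OISS  (L2)  txn=BusRd  M[L2]=20
step 14: P0: store L3 := 38  ⟶  MIII  (L3)  txn=BusRdX  M[L3]=60
step 15: P3: load  L3  ⟶  OIIS  (L3)  txn=BusRd  M[L3]=60
step 16: P2: store L1 := 15  ⟶  IIMI  (L1)  txn=BusRdX+Flush  M[L1]=26
step 17: P2: load  L2  ⟶  OISS  (L2)  txn=∅  M[L2]=20
step 18: P2: store L2 := 79  ⟶  IIMI  (L2)  txn=BusUpgr+Flush  M[L2]=34
step 19: P3: load  L1  ⟶  IIOS  (L1)  txn=BusRd  M[L1]=26
step 20: P3: store L3 := 91  ⟶  IIIM  (L3)  txn=BusUpgr+Flush  M[L3]=38
step 21: P3: load  L1  ⟶  IIOS  (L1)  txn=∅  M[L1]=26
step 22: P1: store L1 := 52  ⟶  IMII  (L1)  txn=BusRdX+Flush  M[L1]=15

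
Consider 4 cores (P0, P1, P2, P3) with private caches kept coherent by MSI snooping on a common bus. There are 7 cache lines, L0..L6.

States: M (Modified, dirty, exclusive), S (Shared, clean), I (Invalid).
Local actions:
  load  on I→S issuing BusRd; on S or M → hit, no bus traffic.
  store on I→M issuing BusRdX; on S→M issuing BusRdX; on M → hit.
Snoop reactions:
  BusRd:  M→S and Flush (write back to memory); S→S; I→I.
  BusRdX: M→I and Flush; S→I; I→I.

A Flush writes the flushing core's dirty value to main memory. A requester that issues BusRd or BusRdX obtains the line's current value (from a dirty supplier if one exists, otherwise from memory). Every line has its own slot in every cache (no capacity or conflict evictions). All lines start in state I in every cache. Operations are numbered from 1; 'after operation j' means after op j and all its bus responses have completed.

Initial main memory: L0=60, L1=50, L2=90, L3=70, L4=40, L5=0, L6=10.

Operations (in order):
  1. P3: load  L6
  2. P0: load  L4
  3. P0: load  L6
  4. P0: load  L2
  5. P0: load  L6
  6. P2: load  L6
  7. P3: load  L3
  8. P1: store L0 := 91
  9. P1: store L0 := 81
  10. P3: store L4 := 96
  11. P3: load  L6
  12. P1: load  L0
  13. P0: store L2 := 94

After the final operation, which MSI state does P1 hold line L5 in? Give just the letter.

state = I

step 1: P3: load  L6  ⟶  IIIS  (L6)  txn=BusRd  M[L6]=10
step 2: P0: load  L4  ⟶  SIII  (L4)  txn=BusRd  M[L4]=40
step 3: P0: load  L6  ⟶  SIIS  (L6)  txn=BusRd  M[L6]=10
step 4: P0: load  L2  ⟶  SIII  (L2)  txn=BusRd  M[L2]=90
step 5: P0: load  L6  ⟶  SIIS  (L6)  txn=∅  M[L6]=10
step 6: P2: load  L6  ⟶  SISS  (L6)  txn=BusRd  M[L6]=10
step 7: P3: load  L3  ⟶  IIIS  (L3)  txn=BusRd  M[L3]=70
step 8: P1: store L0 := 91  ⟶  IMII  (L0)  txn=BusRdX  M[L0]=60
step 9: P1: store L0 := 81  ⟶  IMII  (L0)  txn=∅  M[L0]=60
step 10: P3: store L4 := 96  ⟶  IIIM  (L4)  txn=BusRdX  M[L4]=40
step 11: P3: load  L6  ⟶  SISS  (L6)  txn=∅  M[L6]=10
step 12: P1: load  L0  ⟶  IMII  (L0)  txn=∅  M[L0]=60
step 13: P0: store L2 := 94  ⟶  MIII  (L2)  txn=BusRdX  M[L2]=90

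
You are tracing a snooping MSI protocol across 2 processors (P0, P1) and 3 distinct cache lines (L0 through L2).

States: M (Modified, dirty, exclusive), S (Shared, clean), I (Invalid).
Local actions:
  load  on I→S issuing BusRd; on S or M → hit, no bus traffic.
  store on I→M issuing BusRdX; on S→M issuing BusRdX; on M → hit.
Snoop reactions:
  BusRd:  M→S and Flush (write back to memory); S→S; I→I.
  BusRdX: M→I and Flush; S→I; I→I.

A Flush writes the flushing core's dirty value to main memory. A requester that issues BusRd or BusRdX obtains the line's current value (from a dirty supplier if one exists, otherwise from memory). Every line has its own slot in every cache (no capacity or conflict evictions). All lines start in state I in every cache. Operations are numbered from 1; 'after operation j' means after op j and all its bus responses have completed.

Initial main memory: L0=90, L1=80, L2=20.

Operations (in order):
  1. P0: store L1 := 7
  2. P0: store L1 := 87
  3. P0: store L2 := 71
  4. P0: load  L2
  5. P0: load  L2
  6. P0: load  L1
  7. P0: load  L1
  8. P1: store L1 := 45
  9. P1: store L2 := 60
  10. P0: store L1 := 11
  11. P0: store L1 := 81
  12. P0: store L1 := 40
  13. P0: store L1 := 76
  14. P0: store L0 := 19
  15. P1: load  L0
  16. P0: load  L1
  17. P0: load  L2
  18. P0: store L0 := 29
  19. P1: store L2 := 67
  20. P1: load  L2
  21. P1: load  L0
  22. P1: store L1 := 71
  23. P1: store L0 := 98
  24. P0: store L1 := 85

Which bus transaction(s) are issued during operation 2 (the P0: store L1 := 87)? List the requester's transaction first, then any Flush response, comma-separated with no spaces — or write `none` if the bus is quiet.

  op1 P0: store L1 := 7 → M/I on L1; bus BusRdX; mem=80
  op2 P0: store L1 := 87 → M/I on L1; bus (none); mem=80
  op3 P0: store L2 := 71 → M/I on L2; bus BusRdX; mem=20
  op4 P0: load  L2 → M/I on L2; bus (none); mem=20
  op5 P0: load  L2 → M/I on L2; bus (none); mem=20
  op6 P0: load  L1 → M/I on L1; bus (none); mem=80
  op7 P0: load  L1 → M/I on L1; bus (none); mem=80
  op8 P1: store L1 := 45 → I/M on L1; bus BusRdX Flush; mem=87
  op9 P1: store L2 := 60 → I/M on L2; bus BusRdX Flush; mem=71
  op10 P0: store L1 := 11 → M/I on L1; bus BusRdX Flush; mem=45
  op11 P0: store L1 := 81 → M/I on L1; bus (none); mem=45
  op12 P0: store L1 := 40 → M/I on L1; bus (none); mem=45
  op13 P0: store L1 := 76 → M/I on L1; bus (none); mem=45
  op14 P0: store L0 := 19 → M/I on L0; bus BusRdX; mem=90
  op15 P1: load  L0 → S/S on L0; bus BusRd Flush; mem=19
  op16 P0: load  L1 → M/I on L1; bus (none); mem=45
  op17 P0: load  L2 → S/S on L2; bus BusRd Flush; mem=60
  op18 P0: store L0 := 29 → M/I on L0; bus BusRdX; mem=19
  op19 P1: store L2 := 67 → I/M on L2; bus BusRdX; mem=60
  op20 P1: load  L2 → I/M on L2; bus (none); mem=60
  op21 P1: load  L0 → S/S on L0; bus BusRd Flush; mem=29
  op22 P1: store L1 := 71 → I/M on L1; bus BusRdX Flush; mem=76
  op23 P1: store L0 := 98 → I/M on L0; bus BusRdX; mem=29
  op24 P0: store L1 := 85 → M/I on L1; bus BusRdX Flush; mem=71

bus = none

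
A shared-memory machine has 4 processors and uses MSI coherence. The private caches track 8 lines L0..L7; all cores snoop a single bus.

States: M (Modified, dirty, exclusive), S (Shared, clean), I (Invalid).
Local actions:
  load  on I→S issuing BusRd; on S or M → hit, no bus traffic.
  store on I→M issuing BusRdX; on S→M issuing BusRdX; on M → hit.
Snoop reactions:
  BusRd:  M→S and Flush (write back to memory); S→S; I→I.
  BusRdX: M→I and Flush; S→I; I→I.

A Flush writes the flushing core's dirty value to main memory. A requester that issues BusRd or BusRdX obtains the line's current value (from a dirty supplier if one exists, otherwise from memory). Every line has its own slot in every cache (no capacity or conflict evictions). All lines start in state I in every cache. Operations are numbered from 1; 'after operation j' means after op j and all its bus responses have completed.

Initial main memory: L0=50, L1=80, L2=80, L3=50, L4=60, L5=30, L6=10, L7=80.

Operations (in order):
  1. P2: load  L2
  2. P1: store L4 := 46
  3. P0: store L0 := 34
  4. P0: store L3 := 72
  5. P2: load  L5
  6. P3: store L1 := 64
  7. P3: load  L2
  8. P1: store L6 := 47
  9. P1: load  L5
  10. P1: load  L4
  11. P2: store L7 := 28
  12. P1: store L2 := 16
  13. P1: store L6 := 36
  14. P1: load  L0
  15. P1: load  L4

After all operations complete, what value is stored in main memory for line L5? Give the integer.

step 1: P2: load  L2  ⟶  IISI  (L2)  txn=BusRd  M[L2]=80
step 2: P1: store L4 := 46  ⟶  IMII  (L4)  txn=BusRdX  M[L4]=60
step 3: P0: store L0 := 34  ⟶  MIII  (L0)  txn=BusRdX  M[L0]=50
step 4: P0: store L3 := 72  ⟶  MIII  (L3)  txn=BusRdX  M[L3]=50
step 5: P2: load  L5  ⟶  IISI  (L5)  txn=BusRd  M[L5]=30
step 6: P3: store L1 := 64  ⟶  IIIM  (L1)  txn=BusRdX  M[L1]=80
step 7: P3: load  L2  ⟶  IISS  (L2)  txn=BusRd  M[L2]=80
step 8: P1: store L6 := 47  ⟶  IMII  (L6)  txn=BusRdX  M[L6]=10
step 9: P1: load  L5  ⟶  ISSI  (L5)  txn=BusRd  M[L5]=30
step 10: P1: load  L4  ⟶  IMII  (L4)  txn=∅  M[L4]=60
step 11: P2: store L7 := 28  ⟶  IIMI  (L7)  txn=BusRdX  M[L7]=80
step 12: P1: store L2 := 16  ⟶  IMII  (L2)  txn=BusRdX  M[L2]=80
step 13: P1: store L6 := 36  ⟶  IMII  (L6)  txn=∅  M[L6]=10
step 14: P1: load  L0  ⟶  SSII  (L0)  txn=BusRd+Flush  M[L0]=34
step 15: P1: load  L4  ⟶  IMII  (L4)  txn=∅  M[L4]=60

memory[L5] = 30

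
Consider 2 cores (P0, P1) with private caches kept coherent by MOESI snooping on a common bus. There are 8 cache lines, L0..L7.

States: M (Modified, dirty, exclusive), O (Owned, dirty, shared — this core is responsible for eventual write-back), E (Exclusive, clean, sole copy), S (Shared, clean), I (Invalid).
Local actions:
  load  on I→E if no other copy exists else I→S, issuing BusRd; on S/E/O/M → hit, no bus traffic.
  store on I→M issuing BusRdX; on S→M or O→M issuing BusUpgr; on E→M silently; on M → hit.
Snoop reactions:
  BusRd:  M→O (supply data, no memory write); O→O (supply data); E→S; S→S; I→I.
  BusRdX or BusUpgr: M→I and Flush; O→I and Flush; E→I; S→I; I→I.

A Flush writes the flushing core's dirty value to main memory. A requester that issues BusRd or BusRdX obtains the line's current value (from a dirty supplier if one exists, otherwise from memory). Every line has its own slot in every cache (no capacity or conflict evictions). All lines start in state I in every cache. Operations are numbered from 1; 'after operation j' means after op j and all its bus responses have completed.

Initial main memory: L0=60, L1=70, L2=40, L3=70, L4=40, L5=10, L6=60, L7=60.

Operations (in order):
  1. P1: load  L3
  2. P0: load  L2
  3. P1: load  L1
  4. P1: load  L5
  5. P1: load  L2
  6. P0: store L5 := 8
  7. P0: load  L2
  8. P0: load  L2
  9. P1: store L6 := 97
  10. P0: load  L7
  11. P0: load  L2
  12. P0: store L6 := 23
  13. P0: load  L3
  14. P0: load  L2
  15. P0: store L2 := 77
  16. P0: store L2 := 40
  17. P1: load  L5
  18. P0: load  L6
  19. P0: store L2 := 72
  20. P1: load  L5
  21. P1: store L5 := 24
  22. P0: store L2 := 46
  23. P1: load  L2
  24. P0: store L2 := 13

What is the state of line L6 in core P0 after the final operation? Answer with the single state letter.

  op1 P1: load  L3 → I/E on L3; bus BusRd; mem=70
  op2 P0: load  L2 → E/I on L2; bus BusRd; mem=40
  op3 P1: load  L1 → I/E on L1; bus BusRd; mem=70
  op4 P1: load  L5 → I/E on L5; bus BusRd; mem=10
  op5 P1: load  L2 → S/S on L2; bus BusRd; mem=40
  op6 P0: store L5 := 8 → M/I on L5; bus BusRdX; mem=10
  op7 P0: load  L2 → S/S on L2; bus (none); mem=40
  op8 P0: load  L2 → S/S on L2; bus (none); mem=40
  op9 P1: store L6 := 97 → I/M on L6; bus BusRdX; mem=60
  op10 P0: load  L7 → E/I on L7; bus BusRd; mem=60
  op11 P0: load  L2 → S/S on L2; bus (none); mem=40
  op12 P0: store L6 := 23 → M/I on L6; bus BusRdX Flush; mem=97
  op13 P0: load  L3 → S/S on L3; bus BusRd; mem=70
  op14 P0: load  L2 → S/S on L2; bus (none); mem=40
  op15 P0: store L2 := 77 → M/I on L2; bus BusUpgr; mem=40
  op16 P0: store L2 := 40 → M/I on L2; bus (none); mem=40
  op17 P1: load  L5 → O/S on L5; bus BusRd; mem=10
  op18 P0: load  L6 → M/I on L6; bus (none); mem=97
  op19 P0: store L2 := 72 → M/I on L2; bus (none); mem=40
  op20 P1: load  L5 → O/S on L5; bus (none); mem=10
  op21 P1: store L5 := 24 → I/M on L5; bus BusUpgr Flush; mem=8
  op22 P0: store L2 := 46 → M/I on L2; bus (none); mem=40
  op23 P1: load  L2 → O/S on L2; bus BusRd; mem=40
  op24 P0: store L2 := 13 → M/I on L2; bus BusUpgr; mem=40

state = M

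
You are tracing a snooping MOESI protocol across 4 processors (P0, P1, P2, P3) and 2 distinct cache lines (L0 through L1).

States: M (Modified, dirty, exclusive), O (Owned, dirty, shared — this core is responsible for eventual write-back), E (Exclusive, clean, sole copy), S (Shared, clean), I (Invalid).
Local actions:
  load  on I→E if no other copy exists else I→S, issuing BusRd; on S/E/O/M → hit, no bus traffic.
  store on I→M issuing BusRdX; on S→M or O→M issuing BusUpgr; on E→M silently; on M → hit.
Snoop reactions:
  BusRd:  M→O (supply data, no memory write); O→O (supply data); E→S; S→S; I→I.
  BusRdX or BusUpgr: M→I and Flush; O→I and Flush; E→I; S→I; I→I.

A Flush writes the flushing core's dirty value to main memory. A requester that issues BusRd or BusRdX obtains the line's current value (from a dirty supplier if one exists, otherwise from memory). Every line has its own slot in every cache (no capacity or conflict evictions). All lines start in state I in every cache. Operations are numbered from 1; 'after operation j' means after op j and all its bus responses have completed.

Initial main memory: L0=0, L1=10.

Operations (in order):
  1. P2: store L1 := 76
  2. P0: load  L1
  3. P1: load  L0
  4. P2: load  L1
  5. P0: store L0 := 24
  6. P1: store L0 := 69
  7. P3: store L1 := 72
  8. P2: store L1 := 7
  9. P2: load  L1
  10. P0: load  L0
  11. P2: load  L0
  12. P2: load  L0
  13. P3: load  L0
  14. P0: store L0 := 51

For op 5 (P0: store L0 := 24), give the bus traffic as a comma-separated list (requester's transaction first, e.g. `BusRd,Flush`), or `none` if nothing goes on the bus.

  op1 P2: store L1 := 76 → I/I/M/I on L1; bus BusRdX; mem=10
  op2 P0: load  L1 → S/I/O/I on L1; bus BusRd; mem=10
  op3 P1: load  L0 → I/E/I/I on L0; bus BusRd; mem=0
  op4 P2: load  L1 → S/I/O/I on L1; bus (none); mem=10
  op5 P0: store L0 := 24 → M/I/I/I on L0; bus BusRdX; mem=0
  op6 P1: store L0 := 69 → I/M/I/I on L0; bus BusRdX Flush; mem=24
  op7 P3: store L1 := 72 → I/I/I/M on L1; bus BusRdX Flush; mem=76
  op8 P2: store L1 := 7 → I/I/M/I on L1; bus BusRdX Flush; mem=72
  op9 P2: load  L1 → I/I/M/I on L1; bus (none); mem=72
  op10 P0: load  L0 → S/O/I/I on L0; bus BusRd; mem=24
  op11 P2: load  L0 → S/O/S/I on L0; bus BusRd; mem=24
  op12 P2: load  L0 → S/O/S/I on L0; bus (none); mem=24
  op13 P3: load  L0 → S/O/S/S on L0; bus BusRd; mem=24
  op14 P0: store L0 := 51 → M/I/I/I on L0; bus BusUpgr Flush; mem=69

bus = BusRdX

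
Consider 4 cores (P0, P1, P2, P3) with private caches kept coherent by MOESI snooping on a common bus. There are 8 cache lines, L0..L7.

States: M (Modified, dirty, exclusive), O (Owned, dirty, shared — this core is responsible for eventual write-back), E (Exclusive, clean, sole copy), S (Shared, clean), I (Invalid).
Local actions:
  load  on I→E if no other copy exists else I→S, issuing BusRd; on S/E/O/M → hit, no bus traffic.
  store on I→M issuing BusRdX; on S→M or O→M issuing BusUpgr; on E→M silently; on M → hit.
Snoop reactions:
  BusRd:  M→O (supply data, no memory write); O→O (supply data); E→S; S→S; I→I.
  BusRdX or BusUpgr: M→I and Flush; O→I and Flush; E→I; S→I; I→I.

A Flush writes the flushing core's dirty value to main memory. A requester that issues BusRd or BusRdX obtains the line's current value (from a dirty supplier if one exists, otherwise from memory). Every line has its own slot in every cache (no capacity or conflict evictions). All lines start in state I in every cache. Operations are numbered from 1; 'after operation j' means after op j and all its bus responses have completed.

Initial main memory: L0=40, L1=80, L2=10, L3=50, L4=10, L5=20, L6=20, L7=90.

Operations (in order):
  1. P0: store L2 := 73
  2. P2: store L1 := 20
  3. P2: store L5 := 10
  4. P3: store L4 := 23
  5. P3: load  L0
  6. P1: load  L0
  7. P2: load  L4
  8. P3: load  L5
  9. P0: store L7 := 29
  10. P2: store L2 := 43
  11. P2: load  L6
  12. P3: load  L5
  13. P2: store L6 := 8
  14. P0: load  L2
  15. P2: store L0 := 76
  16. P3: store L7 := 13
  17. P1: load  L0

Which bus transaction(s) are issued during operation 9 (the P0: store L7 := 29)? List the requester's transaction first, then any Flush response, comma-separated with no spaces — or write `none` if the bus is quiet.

step 1: P0: store L2 := 73  ⟶  MIII  (L2)  txn=BusRdX  M[L2]=10
step 2: P2: store L1 := 20  ⟶  IIMI  (L1)  txn=BusRdX  M[L1]=80
step 3: P2: store L5 := 10  ⟶  IIMI  (L5)  txn=BusRdX  M[L5]=20
step 4: P3: store L4 := 23  ⟶  IIIM  (L4)  txn=BusRdX  M[L4]=10
step 5: P3: load  L0  ⟶  IIIE  (L0)  txn=BusRd  M[L0]=40
step 6: P1: load  L0  ⟶  ISIS  (L0)  txn=BusRd  M[L0]=40
step 7: P2: load  L4  ⟶  IISO  (L4)  txn=BusRd  M[L4]=10
step 8: P3: load  L5  ⟶  IIOS  (L5)  txn=BusRd  M[L5]=20
step 9: P0: store L7 := 29  ⟶  MIII  (L7)  txn=BusRdX  M[L7]=90
step 10: P2: store L2 := 43  ⟶  IIMI  (L2)  txn=BusRdX+Flush  M[L2]=73
step 11: P2: load  L6  ⟶  IIEI  (L6)  txn=BusRd  M[L6]=20
step 12: P3: load  L5  ⟶  IIOS  (L5)  txn=∅  M[L5]=20
step 13: P2: store L6 := 8  ⟶  IIMI  (L6)  txn=∅  M[L6]=20
step 14: P0: load  L2  ⟶  SIOI  (L2)  txn=BusRd  M[L2]=73
step 15: P2: store L0 := 76  ⟶  IIMI  (L0)  txn=BusRdX  M[L0]=40
step 16: P3: store L7 := 13  ⟶  IIIM  (L7)  txn=BusRdX+Flush  M[L7]=29
step 17: P1: load  L0  ⟶  ISOI  (L0)  txn=BusRd  M[L0]=40

bus = BusRdX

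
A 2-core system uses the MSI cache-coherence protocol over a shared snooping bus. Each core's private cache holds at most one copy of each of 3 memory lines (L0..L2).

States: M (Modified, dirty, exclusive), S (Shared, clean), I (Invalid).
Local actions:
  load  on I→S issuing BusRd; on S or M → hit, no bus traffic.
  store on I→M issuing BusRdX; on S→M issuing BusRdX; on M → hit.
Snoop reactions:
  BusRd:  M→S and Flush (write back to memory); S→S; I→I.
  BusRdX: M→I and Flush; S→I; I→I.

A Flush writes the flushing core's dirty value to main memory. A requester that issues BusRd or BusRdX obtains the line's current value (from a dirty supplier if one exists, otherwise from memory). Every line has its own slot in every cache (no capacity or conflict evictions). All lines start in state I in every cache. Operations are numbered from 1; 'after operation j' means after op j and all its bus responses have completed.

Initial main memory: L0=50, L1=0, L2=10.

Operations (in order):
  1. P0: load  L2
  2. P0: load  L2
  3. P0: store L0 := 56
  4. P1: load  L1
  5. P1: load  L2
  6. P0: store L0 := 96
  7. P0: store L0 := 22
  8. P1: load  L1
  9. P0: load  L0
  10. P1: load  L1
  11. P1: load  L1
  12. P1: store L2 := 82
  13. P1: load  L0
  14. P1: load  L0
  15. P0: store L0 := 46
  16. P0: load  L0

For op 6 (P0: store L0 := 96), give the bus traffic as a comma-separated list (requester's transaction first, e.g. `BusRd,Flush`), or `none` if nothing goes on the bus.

bus = none

1. P0: load  L2  bus=[BusRd]  L2: P0=S P1=I  mem[L2]=10
2. P0: load  L2  bus=[-]  L2: P0=S P1=I  mem[L2]=10
3. P0: store L0 := 56  bus=[BusRdX]  L0: P0=M P1=I  mem[L0]=50
4. P1: load  L1  bus=[BusRd]  L1: P0=I P1=S  mem[L1]=0
5. P1: load  L2  bus=[BusRd]  L2: P0=S P1=S  mem[L2]=10
6. P0: store L0 := 96  bus=[-]  L0: P0=M P1=I  mem[L0]=50
7. P0: store L0 := 22  bus=[-]  L0: P0=M P1=I  mem[L0]=50
8. P1: load  L1  bus=[-]  L1: P0=I P1=S  mem[L1]=0
9. P0: load  L0  bus=[-]  L0: P0=M P1=I  mem[L0]=50
10. P1: load  L1  bus=[-]  L1: P0=I P1=S  mem[L1]=0
11. P1: load  L1  bus=[-]  L1: P0=I P1=S  mem[L1]=0
12. P1: store L2 := 82  bus=[BusRdX]  L2: P0=I P1=M  mem[L2]=10
13. P1: load  L0  bus=[BusRd,Flush]  L0: P0=S P1=S  mem[L0]=22
14. P1: load  L0  bus=[-]  L0: P0=S P1=S  mem[L0]=22
15. P0: store L0 := 46  bus=[BusRdX]  L0: P0=M P1=I  mem[L0]=22
16. P0: load  L0  bus=[-]  L0: P0=M P1=I  mem[L0]=22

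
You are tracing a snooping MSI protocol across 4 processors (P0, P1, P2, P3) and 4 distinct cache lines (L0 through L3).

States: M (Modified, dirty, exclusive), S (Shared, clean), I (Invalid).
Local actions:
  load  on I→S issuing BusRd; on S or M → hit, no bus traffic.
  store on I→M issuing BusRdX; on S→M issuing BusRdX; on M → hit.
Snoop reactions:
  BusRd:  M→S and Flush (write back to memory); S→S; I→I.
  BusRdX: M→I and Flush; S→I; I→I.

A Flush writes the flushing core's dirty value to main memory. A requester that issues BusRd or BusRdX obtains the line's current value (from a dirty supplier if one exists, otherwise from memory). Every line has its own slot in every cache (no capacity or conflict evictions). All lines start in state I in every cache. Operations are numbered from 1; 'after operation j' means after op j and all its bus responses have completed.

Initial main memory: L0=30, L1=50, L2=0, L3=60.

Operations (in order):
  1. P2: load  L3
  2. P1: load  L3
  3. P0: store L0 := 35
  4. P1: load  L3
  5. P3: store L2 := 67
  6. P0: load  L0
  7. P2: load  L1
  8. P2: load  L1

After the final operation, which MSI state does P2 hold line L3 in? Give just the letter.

state = S

step 1: P2: load  L3  ⟶  IISI  (L3)  txn=BusRd  M[L3]=60
step 2: P1: load  L3  ⟶  ISSI  (L3)  txn=BusRd  M[L3]=60
step 3: P0: store L0 := 35  ⟶  MIII  (L0)  txn=BusRdX  M[L0]=30
step 4: P1: load  L3  ⟶  ISSI  (L3)  txn=∅  M[L3]=60
step 5: P3: store L2 := 67  ⟶  IIIM  (L2)  txn=BusRdX  M[L2]=0
step 6: P0: load  L0  ⟶  MIII  (L0)  txn=∅  M[L0]=30
step 7: P2: load  L1  ⟶  IISI  (L1)  txn=BusRd  M[L1]=50
step 8: P2: load  L1  ⟶  IISI  (L1)  txn=∅  M[L1]=50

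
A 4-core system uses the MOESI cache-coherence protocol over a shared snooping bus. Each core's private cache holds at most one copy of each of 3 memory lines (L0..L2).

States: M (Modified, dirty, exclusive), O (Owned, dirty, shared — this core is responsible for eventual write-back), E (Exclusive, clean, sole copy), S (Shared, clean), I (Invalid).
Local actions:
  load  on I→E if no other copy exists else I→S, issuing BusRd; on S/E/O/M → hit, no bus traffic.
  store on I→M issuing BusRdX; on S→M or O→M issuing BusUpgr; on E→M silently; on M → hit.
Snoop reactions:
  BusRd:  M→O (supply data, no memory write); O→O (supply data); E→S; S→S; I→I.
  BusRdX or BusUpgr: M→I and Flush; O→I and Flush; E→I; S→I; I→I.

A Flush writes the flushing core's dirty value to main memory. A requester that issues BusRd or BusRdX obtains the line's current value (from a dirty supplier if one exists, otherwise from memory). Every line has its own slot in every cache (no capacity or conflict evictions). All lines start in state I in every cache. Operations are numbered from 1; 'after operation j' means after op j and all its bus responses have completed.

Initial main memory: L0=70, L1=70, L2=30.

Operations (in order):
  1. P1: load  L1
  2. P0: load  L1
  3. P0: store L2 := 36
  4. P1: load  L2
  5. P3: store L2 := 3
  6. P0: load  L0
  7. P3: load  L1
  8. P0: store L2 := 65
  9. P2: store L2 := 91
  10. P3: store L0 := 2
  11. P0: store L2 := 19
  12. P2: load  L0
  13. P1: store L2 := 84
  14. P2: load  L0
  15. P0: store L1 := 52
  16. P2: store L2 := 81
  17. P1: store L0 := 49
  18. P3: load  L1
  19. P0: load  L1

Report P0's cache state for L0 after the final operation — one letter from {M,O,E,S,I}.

state = I

[1] P1: load  L1 | P0:I, P1:E(70), P2:I, P3:I | bus: BusRd
[2] P0: load  L1 | P0:S(70), P1:S(70), P2:I, P3:I | bus: BusRd
[3] P0: store L2 := 36 | P0:M(36), P1:I, P2:I, P3:I | bus: BusRdX
[4] P1: load  L2 | P0:O(36), P1:S(36), P2:I, P3:I | bus: BusRd
[5] P3: store L2 := 3 | P0:I, P1:I, P2:I, P3:M(3) | bus: BusRdX,Flush
[6] P0: load  L0 | P0:E(70), P1:I, P2:I, P3:I | bus: BusRd
[7] P3: load  L1 | P0:S(70), P1:S(70), P2:I, P3:S(70) | bus: BusRd
[8] P0: store L2 := 65 | P0:M(65), P1:I, P2:I, P3:I | bus: BusRdX,Flush
[9] P2: store L2 := 91 | P0:I, P1:I, P2:M(91), P3:I | bus: BusRdX,Flush
[10] P3: store L0 := 2 | P0:I, P1:I, P2:I, P3:M(2) | bus: BusRdX
[11] P0: store L2 := 19 | P0:M(19), P1:I, P2:I, P3:I | bus: BusRdX,Flush
[12] P2: load  L0 | P0:I, P1:I, P2:S(2), P3:O(2) | bus: BusRd
[13] P1: store L2 := 84 | P0:I, P1:M(84), P2:I, P3:I | bus: BusRdX,Flush
[14] P2: load  L0 | P0:I, P1:I, P2:S(2), P3:O(2) | bus: none
[15] P0: store L1 := 52 | P0:M(52), P1:I, P2:I, P3:I | bus: BusUpgr
[16] P2: store L2 := 81 | P0:I, P1:I, P2:M(81), P3:I | bus: BusRdX,Flush
[17] P1: store L0 := 49 | P0:I, P1:M(49), P2:I, P3:I | bus: BusRdX,Flush
[18] P3: load  L1 | P0:O(52), P1:I, P2:I, P3:S(52) | bus: BusRd
[19] P0: load  L1 | P0:O(52), P1:I, P2:I, P3:S(52) | bus: none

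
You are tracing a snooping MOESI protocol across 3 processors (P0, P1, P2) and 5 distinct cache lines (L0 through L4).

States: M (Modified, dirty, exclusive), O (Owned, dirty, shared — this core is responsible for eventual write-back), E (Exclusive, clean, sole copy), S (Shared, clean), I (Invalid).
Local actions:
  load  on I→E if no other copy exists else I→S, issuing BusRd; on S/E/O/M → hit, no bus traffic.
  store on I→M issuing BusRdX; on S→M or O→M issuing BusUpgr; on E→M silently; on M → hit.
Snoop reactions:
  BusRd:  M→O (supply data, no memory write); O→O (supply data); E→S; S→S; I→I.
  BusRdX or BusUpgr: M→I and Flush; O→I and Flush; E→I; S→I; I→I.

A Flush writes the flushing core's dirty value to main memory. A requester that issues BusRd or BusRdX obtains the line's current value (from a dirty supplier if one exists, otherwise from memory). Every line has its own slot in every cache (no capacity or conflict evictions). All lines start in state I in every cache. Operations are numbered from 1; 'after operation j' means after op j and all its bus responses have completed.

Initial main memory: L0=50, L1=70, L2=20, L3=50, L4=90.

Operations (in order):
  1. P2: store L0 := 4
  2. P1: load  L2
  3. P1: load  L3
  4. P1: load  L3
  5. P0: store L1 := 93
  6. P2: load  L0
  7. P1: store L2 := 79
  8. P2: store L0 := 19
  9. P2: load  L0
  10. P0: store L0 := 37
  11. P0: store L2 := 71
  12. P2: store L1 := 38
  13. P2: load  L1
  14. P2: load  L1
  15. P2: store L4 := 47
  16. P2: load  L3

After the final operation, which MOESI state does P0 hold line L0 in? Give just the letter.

1. P2: store L0 := 4  bus=[BusRdX]  L0: P0=I P1=I P2=M  mem[L0]=50
2. P1: load  L2  bus=[BusRd]  L2: P0=I P1=E P2=I  mem[L2]=20
3. P1: load  L3  bus=[BusRd]  L3: P0=I P1=E P2=I  mem[L3]=50
4. P1: load  L3  bus=[-]  L3: P0=I P1=E P2=I  mem[L3]=50
5. P0: store L1 := 93  bus=[BusRdX]  L1: P0=M P1=I P2=I  mem[L1]=70
6. P2: load  L0  bus=[-]  L0: P0=I P1=I P2=M  mem[L0]=50
7. P1: store L2 := 79  bus=[-]  L2: P0=I P1=M P2=I  mem[L2]=20
8. P2: store L0 := 19  bus=[-]  L0: P0=I P1=I P2=M  mem[L0]=50
9. P2: load  L0  bus=[-]  L0: P0=I P1=I P2=M  mem[L0]=50
10. P0: store L0 := 37  bus=[BusRdX,Flush]  L0: P0=M P1=I P2=I  mem[L0]=19
11. P0: store L2 := 71  bus=[BusRdX,Flush]  L2: P0=M P1=I P2=I  mem[L2]=79
12. P2: store L1 := 38  bus=[BusRdX,Flush]  L1: P0=I P1=I P2=M  mem[L1]=93
13. P2: load  L1  bus=[-]  L1: P0=I P1=I P2=M  mem[L1]=93
14. P2: load  L1  bus=[-]  L1: P0=I P1=I P2=M  mem[L1]=93
15. P2: store L4 := 47  bus=[BusRdX]  L4: P0=I P1=I P2=M  mem[L4]=90
16. P2: load  L3  bus=[BusRd]  L3: P0=I P1=S P2=S  mem[L3]=50

state = M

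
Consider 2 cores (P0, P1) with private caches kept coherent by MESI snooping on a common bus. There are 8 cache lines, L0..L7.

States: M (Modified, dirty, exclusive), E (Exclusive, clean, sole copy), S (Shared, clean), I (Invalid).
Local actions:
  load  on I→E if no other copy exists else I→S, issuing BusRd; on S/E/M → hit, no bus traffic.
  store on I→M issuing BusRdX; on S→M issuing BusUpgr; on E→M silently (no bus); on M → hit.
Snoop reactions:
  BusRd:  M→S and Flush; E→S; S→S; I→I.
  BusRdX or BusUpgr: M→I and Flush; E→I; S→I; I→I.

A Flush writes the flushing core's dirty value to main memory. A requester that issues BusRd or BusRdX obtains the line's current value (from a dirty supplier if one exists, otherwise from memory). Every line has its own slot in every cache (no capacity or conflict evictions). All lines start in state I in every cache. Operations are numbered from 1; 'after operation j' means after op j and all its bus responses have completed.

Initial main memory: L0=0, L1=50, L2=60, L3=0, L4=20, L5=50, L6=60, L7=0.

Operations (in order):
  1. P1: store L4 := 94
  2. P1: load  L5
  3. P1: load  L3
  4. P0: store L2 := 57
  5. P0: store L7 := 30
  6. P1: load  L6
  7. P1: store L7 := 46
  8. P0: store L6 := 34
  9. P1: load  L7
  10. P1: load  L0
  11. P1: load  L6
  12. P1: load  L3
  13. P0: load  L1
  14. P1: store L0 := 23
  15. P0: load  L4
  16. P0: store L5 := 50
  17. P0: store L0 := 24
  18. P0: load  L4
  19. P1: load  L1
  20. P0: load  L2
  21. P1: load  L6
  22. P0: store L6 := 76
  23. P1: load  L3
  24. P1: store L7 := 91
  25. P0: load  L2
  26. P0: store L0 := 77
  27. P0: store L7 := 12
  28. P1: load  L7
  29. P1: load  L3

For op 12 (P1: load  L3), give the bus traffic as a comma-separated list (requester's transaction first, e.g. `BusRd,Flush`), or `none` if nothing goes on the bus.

1. P1: store L4 := 94  bus=[BusRdX]  L4: P0=I P1=M  mem[L4]=20
2. P1: load  L5  bus=[BusRd]  L5: P0=I P1=E  mem[L5]=50
3. P1: load  L3  bus=[BusRd]  L3: P0=I P1=E  mem[L3]=0
4. P0: store L2 := 57  bus=[BusRdX]  L2: P0=M P1=I  mem[L2]=60
5. P0: store L7 := 30  bus=[BusRdX]  L7: P0=M P1=I  mem[L7]=0
6. P1: load  L6  bus=[BusRd]  L6: P0=I P1=E  mem[L6]=60
7. P1: store L7 := 46  bus=[BusRdX,Flush]  L7: P0=I P1=M  mem[L7]=30
8. P0: store L6 := 34  bus=[BusRdX]  L6: P0=M P1=I  mem[L6]=60
9. P1: load  L7  bus=[-]  L7: P0=I P1=M  mem[L7]=30
10. P1: load  L0  bus=[BusRd]  L0: P0=I P1=E  mem[L0]=0
11. P1: load  L6  bus=[BusRd,Flush]  L6: P0=S P1=S  mem[L6]=34
12. P1: load  L3  bus=[-]  L3: P0=I P1=E  mem[L3]=0
13. P0: load  L1  bus=[BusRd]  L1: P0=E P1=I  mem[L1]=50
14. P1: store L0 := 23  bus=[-]  L0: P0=I P1=M  mem[L0]=0
15. P0: load  L4  bus=[BusRd,Flush]  L4: P0=S P1=S  mem[L4]=94
16. P0: store L5 := 50  bus=[BusRdX]  L5: P0=M P1=I  mem[L5]=50
17. P0: store L0 := 24  bus=[BusRdX,Flush]  L0: P0=M P1=I  mem[L0]=23
18. P0: load  L4  bus=[-]  L4: P0=S P1=S  mem[L4]=94
19. P1: load  L1  bus=[BusRd]  L1: P0=S P1=S  mem[L1]=50
20. P0: load  L2  bus=[-]  L2: P0=M P1=I  mem[L2]=60
21. P1: load  L6  bus=[-]  L6: P0=S P1=S  mem[L6]=34
22. P0: store L6 := 76  bus=[BusUpgr]  L6: P0=M P1=I  mem[L6]=34
23. P1: load  L3  bus=[-]  L3: P0=I P1=E  mem[L3]=0
24. P1: store L7 := 91  bus=[-]  L7: P0=I P1=M  mem[L7]=30
25. P0: load  L2  bus=[-]  L2: P0=M P1=I  mem[L2]=60
26. P0: store L0 := 77  bus=[-]  L0: P0=M P1=I  mem[L0]=23
27. P0: store L7 := 12  bus=[BusRdX,Flush]  L7: P0=M P1=I  mem[L7]=91
28. P1: load  L7  bus=[BusRd,Flush]  L7: P0=S P1=S  mem[L7]=12
29. P1: load  L3  bus=[-]  L3: P0=I P1=E  mem[L3]=0

bus = none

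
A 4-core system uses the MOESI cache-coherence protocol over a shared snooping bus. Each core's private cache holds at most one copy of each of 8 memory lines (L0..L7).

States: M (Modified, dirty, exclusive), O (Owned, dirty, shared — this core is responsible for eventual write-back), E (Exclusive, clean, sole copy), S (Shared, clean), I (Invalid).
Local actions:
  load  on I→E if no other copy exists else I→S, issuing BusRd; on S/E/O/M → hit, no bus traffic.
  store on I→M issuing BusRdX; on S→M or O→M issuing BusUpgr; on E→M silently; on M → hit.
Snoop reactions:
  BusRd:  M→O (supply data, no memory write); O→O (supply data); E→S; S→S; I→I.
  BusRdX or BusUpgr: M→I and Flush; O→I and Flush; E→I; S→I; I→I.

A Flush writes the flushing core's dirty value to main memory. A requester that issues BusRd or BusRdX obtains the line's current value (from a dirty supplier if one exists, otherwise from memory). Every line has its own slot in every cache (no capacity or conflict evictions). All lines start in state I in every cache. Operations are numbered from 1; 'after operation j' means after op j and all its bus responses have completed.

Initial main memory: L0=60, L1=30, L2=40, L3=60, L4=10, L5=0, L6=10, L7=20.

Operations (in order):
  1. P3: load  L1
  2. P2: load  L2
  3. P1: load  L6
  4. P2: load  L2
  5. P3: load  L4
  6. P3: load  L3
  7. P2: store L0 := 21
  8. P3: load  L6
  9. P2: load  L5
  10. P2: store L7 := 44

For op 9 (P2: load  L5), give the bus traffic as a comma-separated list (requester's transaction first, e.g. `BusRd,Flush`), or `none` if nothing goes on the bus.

1. P3: load  L1  bus=[BusRd]  L1: P0=I P1=I P2=I P3=E  mem[L1]=30
2. P2: load  L2  bus=[BusRd]  L2: P0=I P1=I P2=E P3=I  mem[L2]=40
3. P1: load  L6  bus=[BusRd]  L6: P0=I P1=E P2=I P3=I  mem[L6]=10
4. P2: load  L2  bus=[-]  L2: P0=I P1=I P2=E P3=I  mem[L2]=40
5. P3: load  L4  bus=[BusRd]  L4: P0=I P1=I P2=I P3=E  mem[L4]=10
6. P3: load  L3  bus=[BusRd]  L3: P0=I P1=I P2=I P3=E  mem[L3]=60
7. P2: store L0 := 21  bus=[BusRdX]  L0: P0=I P1=I P2=M P3=I  mem[L0]=60
8. P3: load  L6  bus=[BusRd]  L6: P0=I P1=S P2=I P3=S  mem[L6]=10
9. P2: load  L5  bus=[BusRd]  L5: P0=I P1=I P2=E P3=I  mem[L5]=0
10. P2: store L7 := 44  bus=[BusRdX]  L7: P0=I P1=I P2=M P3=I  mem[L7]=20

bus = BusRd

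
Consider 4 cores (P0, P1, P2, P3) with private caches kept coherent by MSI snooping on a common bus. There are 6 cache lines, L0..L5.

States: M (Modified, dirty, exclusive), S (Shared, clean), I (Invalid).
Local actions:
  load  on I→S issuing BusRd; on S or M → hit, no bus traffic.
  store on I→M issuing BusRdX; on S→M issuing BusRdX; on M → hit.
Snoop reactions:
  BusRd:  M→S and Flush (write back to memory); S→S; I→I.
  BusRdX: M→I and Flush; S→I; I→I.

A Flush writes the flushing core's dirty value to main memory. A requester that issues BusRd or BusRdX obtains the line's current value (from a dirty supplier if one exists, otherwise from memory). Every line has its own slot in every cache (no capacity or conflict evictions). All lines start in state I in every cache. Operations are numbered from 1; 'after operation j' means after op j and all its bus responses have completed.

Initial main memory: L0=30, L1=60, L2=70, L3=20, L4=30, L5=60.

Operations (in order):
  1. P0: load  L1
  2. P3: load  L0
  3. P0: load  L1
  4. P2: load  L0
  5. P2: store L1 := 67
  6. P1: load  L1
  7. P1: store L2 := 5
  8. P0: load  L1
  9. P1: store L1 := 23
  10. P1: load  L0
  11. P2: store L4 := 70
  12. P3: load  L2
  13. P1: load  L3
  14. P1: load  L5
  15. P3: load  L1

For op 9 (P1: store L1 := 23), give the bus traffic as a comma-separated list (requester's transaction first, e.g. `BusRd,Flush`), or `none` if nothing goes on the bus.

bus = BusRdX

  op1 P0: load  L1 → S/I/I/I on L1; bus BusRd; mem=60
  op2 P3: load  L0 → I/I/I/S on L0; bus BusRd; mem=30
  op3 P0: load  L1 → S/I/I/I on L1; bus (none); mem=60
  op4 P2: load  L0 → I/I/S/S on L0; bus BusRd; mem=30
  op5 P2: store L1 := 67 → I/I/M/I on L1; bus BusRdX; mem=60
  op6 P1: load  L1 → I/S/S/I on L1; bus BusRd Flush; mem=67
  op7 P1: store L2 := 5 → I/M/I/I on L2; bus BusRdX; mem=70
  op8 P0: load  L1 → S/S/S/I on L1; bus BusRd; mem=67
  op9 P1: store L1 := 23 → I/M/I/I on L1; bus BusRdX; mem=67
  op10 P1: load  L0 → I/S/S/S on L0; bus BusRd; mem=30
  op11 P2: store L4 := 70 → I/I/M/I on L4; bus BusRdX; mem=30
  op12 P3: load  L2 → I/S/I/S on L2; bus BusRd Flush; mem=5
  op13 P1: load  L3 → I/S/I/I on L3; bus BusRd; mem=20
  op14 P1: load  L5 → I/S/I/I on L5; bus BusRd; mem=60
  op15 P3: load  L1 → I/S/I/S on L1; bus BusRd Flush; mem=23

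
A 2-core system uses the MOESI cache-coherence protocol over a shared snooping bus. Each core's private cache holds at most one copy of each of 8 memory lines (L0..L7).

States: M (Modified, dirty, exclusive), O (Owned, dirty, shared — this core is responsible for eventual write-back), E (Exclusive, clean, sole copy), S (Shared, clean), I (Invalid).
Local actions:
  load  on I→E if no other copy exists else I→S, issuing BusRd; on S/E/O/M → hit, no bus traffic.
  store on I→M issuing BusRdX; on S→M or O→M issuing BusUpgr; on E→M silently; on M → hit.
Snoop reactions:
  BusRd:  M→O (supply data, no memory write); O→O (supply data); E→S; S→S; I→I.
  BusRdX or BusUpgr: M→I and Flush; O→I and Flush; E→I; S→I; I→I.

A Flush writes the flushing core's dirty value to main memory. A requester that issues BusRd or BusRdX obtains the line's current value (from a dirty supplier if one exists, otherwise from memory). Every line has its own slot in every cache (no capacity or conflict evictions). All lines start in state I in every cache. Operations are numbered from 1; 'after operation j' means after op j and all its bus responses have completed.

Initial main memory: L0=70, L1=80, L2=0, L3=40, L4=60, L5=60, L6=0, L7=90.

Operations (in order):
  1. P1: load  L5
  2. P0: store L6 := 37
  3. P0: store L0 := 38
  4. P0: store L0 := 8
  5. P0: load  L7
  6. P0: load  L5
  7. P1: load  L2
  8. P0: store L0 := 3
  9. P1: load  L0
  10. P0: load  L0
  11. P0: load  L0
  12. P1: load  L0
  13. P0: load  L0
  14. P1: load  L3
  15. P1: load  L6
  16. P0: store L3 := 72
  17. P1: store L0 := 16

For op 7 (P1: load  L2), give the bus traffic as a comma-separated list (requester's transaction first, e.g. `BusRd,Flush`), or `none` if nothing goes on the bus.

bus = BusRd

  op1 P1: load  L5 → I/E on L5; bus BusRd; mem=60
  op2 P0: store L6 := 37 → M/I on L6; bus BusRdX; mem=0
  op3 P0: store L0 := 38 → M/I on L0; bus BusRdX; mem=70
  op4 P0: store L0 := 8 → M/I on L0; bus (none); mem=70
  op5 P0: load  L7 → E/I on L7; bus BusRd; mem=90
  op6 P0: load  L5 → S/S on L5; bus BusRd; mem=60
  op7 P1: load  L2 → I/E on L2; bus BusRd; mem=0
  op8 P0: store L0 := 3 → M/I on L0; bus (none); mem=70
  op9 P1: load  L0 → O/S on L0; bus BusRd; mem=70
  op10 P0: load  L0 → O/S on L0; bus (none); mem=70
  op11 P0: load  L0 → O/S on L0; bus (none); mem=70
  op12 P1: load  L0 → O/S on L0; bus (none); mem=70
  op13 P0: load  L0 → O/S on L0; bus (none); mem=70
  op14 P1: load  L3 → I/E on L3; bus BusRd; mem=40
  op15 P1: load  L6 → O/S on L6; bus BusRd; mem=0
  op16 P0: store L3 := 72 → M/I on L3; bus BusRdX; mem=40
  op17 P1: store L0 := 16 → I/M on L0; bus BusUpgr Flush; mem=3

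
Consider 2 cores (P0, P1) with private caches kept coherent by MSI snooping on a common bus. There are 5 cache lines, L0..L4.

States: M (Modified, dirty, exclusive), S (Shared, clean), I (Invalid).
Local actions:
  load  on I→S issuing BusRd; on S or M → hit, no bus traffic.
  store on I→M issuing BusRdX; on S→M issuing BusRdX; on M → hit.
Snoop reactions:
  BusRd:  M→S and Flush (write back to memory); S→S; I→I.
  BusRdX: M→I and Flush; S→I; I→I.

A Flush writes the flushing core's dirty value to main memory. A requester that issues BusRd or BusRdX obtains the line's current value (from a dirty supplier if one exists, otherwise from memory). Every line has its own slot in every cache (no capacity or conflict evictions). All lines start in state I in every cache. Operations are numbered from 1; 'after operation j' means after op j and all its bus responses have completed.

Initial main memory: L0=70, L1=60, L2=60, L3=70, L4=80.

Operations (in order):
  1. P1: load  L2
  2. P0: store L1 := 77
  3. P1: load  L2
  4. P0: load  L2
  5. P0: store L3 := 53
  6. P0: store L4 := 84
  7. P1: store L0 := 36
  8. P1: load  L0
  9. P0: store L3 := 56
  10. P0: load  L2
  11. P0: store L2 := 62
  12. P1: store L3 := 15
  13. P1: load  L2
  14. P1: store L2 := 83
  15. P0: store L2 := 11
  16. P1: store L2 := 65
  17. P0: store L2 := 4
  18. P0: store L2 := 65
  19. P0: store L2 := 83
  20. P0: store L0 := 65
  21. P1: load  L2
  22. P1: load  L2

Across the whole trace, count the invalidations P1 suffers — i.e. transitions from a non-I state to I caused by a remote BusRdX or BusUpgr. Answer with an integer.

  op1 P1: load  L2 → I/S on L2; bus BusRd; mem=60
  op2 P0: store L1 := 77 → M/I on L1; bus BusRdX; mem=60
  op3 P1: load  L2 → I/S on L2; bus (none); mem=60
  op4 P0: load  L2 → S/S on L2; bus BusRd; mem=60
  op5 P0: store L3 := 53 → M/I on L3; bus BusRdX; mem=70
  op6 P0: store L4 := 84 → M/I on L4; bus BusRdX; mem=80
  op7 P1: store L0 := 36 → I/M on L0; bus BusRdX; mem=70
  op8 P1: load  L0 → I/M on L0; bus (none); mem=70
  op9 P0: store L3 := 56 → M/I on L3; bus (none); mem=70
  op10 P0: load  L2 → S/S on L2; bus (none); mem=60
  op11 P0: store L2 := 62 → M/I on L2; bus BusRdX; mem=60
  op12 P1: store L3 := 15 → I/M on L3; bus BusRdX Flush; mem=56
  op13 P1: load  L2 → S/S on L2; bus BusRd Flush; mem=62
  op14 P1: store L2 := 83 → I/M on L2; bus BusRdX; mem=62
  op15 P0: store L2 := 11 → M/I on L2; bus BusRdX Flush; mem=83
  op16 P1: store L2 := 65 → I/M on L2; bus BusRdX Flush; mem=11
  op17 P0: store L2 := 4 → M/I on L2; bus BusRdX Flush; mem=65
  op18 P0: store L2 := 65 → M/I on L2; bus (none); mem=65
  op19 P0: store L2 := 83 → M/I on L2; bus (none); mem=65
  op20 P0: store L0 := 65 → M/I on L0; bus BusRdX Flush; mem=36
  op21 P1: load  L2 → S/S on L2; bus BusRd Flush; mem=83
  op22 P1: load  L2 → S/S on L2; bus (none); mem=83

invalidations = 4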